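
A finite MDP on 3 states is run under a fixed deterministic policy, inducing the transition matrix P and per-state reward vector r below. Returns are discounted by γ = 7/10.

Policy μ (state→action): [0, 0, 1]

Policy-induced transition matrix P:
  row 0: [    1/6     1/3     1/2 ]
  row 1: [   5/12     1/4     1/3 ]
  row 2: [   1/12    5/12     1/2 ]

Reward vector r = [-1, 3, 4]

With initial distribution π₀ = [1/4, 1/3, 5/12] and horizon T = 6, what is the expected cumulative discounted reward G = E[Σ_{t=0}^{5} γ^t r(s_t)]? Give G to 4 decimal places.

G = 7.4311

t=0: π = [0.2500, 0.3333, 0.4167], E[r] = 2.4167, γ^t·E[r] = 2.416667, running G = 2.416667
t=1: π = [0.2153, 0.3403, 0.4444], E[r] = 2.5833, γ^t·E[r] = 1.808333, running G = 4.225000
t=2: π = [0.2147, 0.3420, 0.4433], E[r] = 2.5845, γ^t·E[r] = 1.266400, running G = 5.491400
t=3: π = [0.2152, 0.3418, 0.4430], E[r] = 2.5821, γ^t·E[r] = 0.885653, running G = 6.377054
t=4: π = [0.2152, 0.3418, 0.4430], E[r] = 2.5823, γ^t·E[r] = 0.620002, running G = 6.997055
t=5: π = [0.2152, 0.3418, 0.4430], E[r] = 2.5823, γ^t·E[r] = 0.434004, running G = 7.431060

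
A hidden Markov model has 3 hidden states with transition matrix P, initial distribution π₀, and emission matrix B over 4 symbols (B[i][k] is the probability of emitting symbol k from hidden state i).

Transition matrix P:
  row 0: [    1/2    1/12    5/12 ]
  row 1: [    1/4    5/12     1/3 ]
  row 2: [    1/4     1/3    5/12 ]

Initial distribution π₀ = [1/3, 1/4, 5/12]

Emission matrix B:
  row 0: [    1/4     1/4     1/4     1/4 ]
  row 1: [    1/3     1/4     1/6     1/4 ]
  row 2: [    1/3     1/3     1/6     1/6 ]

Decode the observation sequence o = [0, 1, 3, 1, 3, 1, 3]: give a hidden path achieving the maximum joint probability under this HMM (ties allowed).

path = [0, 0, 0, 0, 0, 0, 0]

t=0: δ = [8.333e-02, 8.333e-02, 1.389e-01]  (obs o_0=0)
t=1: δ = [1.042e-02, 1.157e-02, 1.929e-02]  ψ = [0, 2, 2]  (obs o_1=1)
t=2: δ = [1.302e-03, 1.608e-03, 1.340e-03]  ψ = [0, 2, 2]  (obs o_2=3)
t=3: δ = [1.628e-04, 1.674e-04, 1.861e-04]  ψ = [0, 1, 2]  (obs o_3=1)
t=4: δ = [2.035e-05, 1.744e-05, 1.292e-05]  ψ = [0, 1, 2]  (obs o_4=3)
t=5: δ = [2.543e-06, 1.817e-06, 2.826e-06]  ψ = [0, 1, 0]  (obs o_5=1)
t=6: δ = [3.179e-07, 2.355e-07, 1.962e-07]  ψ = [0, 2, 2]  (obs o_6=3)
backtrack: best end state = 0; path = [0, 0, 0, 0, 0, 0, 0]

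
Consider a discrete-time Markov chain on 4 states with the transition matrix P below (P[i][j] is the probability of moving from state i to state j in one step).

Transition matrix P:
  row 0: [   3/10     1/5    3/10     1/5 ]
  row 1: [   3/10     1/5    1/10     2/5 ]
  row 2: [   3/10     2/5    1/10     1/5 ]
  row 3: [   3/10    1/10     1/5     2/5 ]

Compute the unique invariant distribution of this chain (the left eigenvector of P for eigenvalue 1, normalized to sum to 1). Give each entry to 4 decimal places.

Balance equations π_j = Σ_i π_i·P[i][j]:
  π_0 = 3/10·π_0 + 3/10·π_1 + 3/10·π_2 + 3/10·π_3
  π_1 = 1/5·π_0 + 1/5·π_1 + 2/5·π_2 + 1/10·π_3
  π_2 = 3/10·π_0 + 1/10·π_1 + 1/10·π_2 + 1/5·π_3
  normalize: π_0 + π_1 + π_2 + π_3 = 1
Solving the linear system gives exactly π = [3/10, 53/255, 97/510, 77/255].

π = [0.3000, 0.2078, 0.1902, 0.3020]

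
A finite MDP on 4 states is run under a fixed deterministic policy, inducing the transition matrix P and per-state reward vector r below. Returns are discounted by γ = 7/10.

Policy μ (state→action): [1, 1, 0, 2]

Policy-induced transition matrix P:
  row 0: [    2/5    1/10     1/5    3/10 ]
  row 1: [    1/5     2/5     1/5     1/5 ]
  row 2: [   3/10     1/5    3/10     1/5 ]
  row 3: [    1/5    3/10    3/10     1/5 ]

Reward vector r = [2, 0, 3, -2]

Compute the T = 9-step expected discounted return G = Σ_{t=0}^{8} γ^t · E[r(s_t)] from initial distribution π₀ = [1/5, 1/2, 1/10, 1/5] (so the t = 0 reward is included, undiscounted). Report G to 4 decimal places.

t=0: π = [0.2000, 0.5000, 0.1000, 0.2000], E[r] = 0.3000, γ^t·E[r] = 0.300000, running G = 0.300000
t=1: π = [0.2500, 0.3000, 0.2300, 0.2200], E[r] = 0.7500, γ^t·E[r] = 0.525000, running G = 0.825000
t=2: π = [0.2730, 0.2570, 0.2450, 0.2250], E[r] = 0.8310, γ^t·E[r] = 0.407190, running G = 1.232190
t=3: π = [0.2791, 0.2466, 0.2470, 0.2273], E[r] = 0.8446, γ^t·E[r] = 0.289698, running G = 1.521888
t=4: π = [0.2805, 0.2441, 0.2474, 0.2279], E[r] = 0.8475, γ^t·E[r] = 0.203487, running G = 1.725375
t=5: π = [0.2808, 0.2436, 0.2475, 0.2281], E[r] = 0.8482, γ^t·E[r] = 0.142556, running G = 1.867931
t=6: π = [0.2809, 0.2434, 0.2476, 0.2281], E[r] = 0.8484, γ^t·E[r] = 0.099808, running G = 1.967738
t=7: π = [0.2809, 0.2434, 0.2476, 0.2281], E[r] = 0.8484, γ^t·E[r] = 0.069869, running G = 2.037607
t=8: π = [0.2809, 0.2434, 0.2476, 0.2281], E[r] = 0.8484, γ^t·E[r] = 0.048908, running G = 2.086515

G = 2.0865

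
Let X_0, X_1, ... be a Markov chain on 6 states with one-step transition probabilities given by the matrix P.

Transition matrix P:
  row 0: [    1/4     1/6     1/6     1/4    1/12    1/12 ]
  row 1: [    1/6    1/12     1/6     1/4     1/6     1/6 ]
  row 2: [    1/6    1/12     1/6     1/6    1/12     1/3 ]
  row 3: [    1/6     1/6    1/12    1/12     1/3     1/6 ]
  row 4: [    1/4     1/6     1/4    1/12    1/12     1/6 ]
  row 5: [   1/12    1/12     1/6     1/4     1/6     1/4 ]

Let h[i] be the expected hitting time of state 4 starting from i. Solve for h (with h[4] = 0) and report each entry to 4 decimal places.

h = [6.2580, 5.7325, 6.2738, 4.8749, 0.0000, 5.6848]

First-step conditioning: h[4] = 0; for i ≠ 4, h[i] = 1 + Σ_k P[i][k]·h[k].
  h[0] = 1 + 1/4·h[0] + 1/6·h[1] + 1/6·h[2] + 1/4·h[3] + 1/12·h[5]
  h[1] = 1 + 1/6·h[0] + 1/12·h[1] + 1/6·h[2] + 1/4·h[3] + 1/6·h[5]
  h[2] = 1 + 1/6·h[0] + 1/12·h[1] + 1/6·h[2] + 1/6·h[3] + 1/3·h[5]
  h[3] = 1 + 1/6·h[0] + 1/6·h[1] + 1/12·h[2] + 1/12·h[3] + 1/6·h[5]
  h[5] = 1 + 1/12·h[0] + 1/12·h[1] + 1/6·h[2] + 1/4·h[3] + 1/4·h[5]
Solving the 5×5 linear system over states ≠ 4 gives exactly h = [131262/20975, 24048/4195, 131592/20975, 102252/20975, 0, 119238/20975] (h[4] = 0 is the target).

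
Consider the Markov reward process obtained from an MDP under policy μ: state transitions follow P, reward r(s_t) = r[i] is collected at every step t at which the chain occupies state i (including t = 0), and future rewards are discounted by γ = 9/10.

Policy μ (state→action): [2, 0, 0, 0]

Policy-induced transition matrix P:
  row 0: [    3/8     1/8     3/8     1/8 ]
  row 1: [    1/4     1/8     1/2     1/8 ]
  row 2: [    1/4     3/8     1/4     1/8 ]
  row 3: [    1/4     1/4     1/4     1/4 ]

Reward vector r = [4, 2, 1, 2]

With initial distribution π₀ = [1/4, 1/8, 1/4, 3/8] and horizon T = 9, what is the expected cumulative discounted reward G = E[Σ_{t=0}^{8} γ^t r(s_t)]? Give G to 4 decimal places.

t=0: π = [0.2500, 0.1250, 0.2500, 0.3750], E[r] = 2.2500, γ^t·E[r] = 2.250000, running G = 2.250000
t=1: π = [0.2813, 0.2344, 0.3125, 0.1719], E[r] = 2.2500, γ^t·E[r] = 2.025000, running G = 4.275000
t=2: π = [0.2852, 0.2246, 0.3438, 0.1465], E[r] = 2.2266, γ^t·E[r] = 1.803516, running G = 6.078516
t=3: π = [0.2856, 0.2292, 0.3418, 0.1433], E[r] = 2.2295, γ^t·E[r] = 1.625300, running G = 7.703815
t=4: π = [0.2857, 0.2284, 0.3430, 0.1429], E[r] = 2.2284, γ^t·E[r] = 1.462049, running G = 9.165864
t=5: π = [0.2857, 0.2286, 0.3428, 0.1429], E[r] = 2.2286, γ^t·E[r] = 1.315979, running G = 10.481844
t=6: π = [0.2857, 0.2286, 0.3429, 0.1429], E[r] = 2.2286, γ^t·E[r] = 1.184348, running G = 11.666192
t=7: π = [0.2857, 0.2286, 0.3429, 0.1429], E[r] = 2.2286, γ^t·E[r] = 1.065920, running G = 12.732112
t=8: π = [0.2857, 0.2286, 0.3429, 0.1429], E[r] = 2.2286, γ^t·E[r] = 0.959327, running G = 13.691438

G = 13.6914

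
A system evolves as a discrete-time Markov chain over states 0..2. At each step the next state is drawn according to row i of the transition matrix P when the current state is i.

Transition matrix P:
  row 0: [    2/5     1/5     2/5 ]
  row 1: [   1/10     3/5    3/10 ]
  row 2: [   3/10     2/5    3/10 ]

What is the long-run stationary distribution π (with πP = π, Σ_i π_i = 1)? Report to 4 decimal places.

π = [0.2353, 0.4412, 0.3235]

Balance equations π_j = Σ_i π_i·P[i][j]:
  π_0 = 2/5·π_0 + 1/10·π_1 + 3/10·π_2
  π_1 = 1/5·π_0 + 3/5·π_1 + 2/5·π_2
  normalize: π_0 + π_1 + π_2 = 1
Solving the linear system gives exactly π = [4/17, 15/34, 11/34].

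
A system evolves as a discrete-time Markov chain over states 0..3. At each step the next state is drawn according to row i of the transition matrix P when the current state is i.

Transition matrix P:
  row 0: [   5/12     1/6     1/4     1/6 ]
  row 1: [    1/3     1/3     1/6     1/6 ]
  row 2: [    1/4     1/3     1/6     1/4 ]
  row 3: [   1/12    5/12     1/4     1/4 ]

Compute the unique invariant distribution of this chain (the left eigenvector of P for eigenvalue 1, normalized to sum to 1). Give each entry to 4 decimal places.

π = [0.2900, 0.3017, 0.2076, 0.2007]

Balance equations π_j = Σ_i π_i·P[i][j]:
  π_0 = 5/12·π_0 + 1/3·π_1 + 1/4·π_2 + 1/12·π_3
  π_1 = 1/6·π_0 + 1/3·π_1 + 1/3·π_2 + 5/12·π_3
  π_2 = 1/4·π_0 + 1/6·π_1 + 1/6·π_2 + 1/4·π_3
  normalize: π_0 + π_1 + π_2 + π_3 = 1
Solving the linear system gives exactly π = [422/1455, 439/1455, 302/1455, 292/1455].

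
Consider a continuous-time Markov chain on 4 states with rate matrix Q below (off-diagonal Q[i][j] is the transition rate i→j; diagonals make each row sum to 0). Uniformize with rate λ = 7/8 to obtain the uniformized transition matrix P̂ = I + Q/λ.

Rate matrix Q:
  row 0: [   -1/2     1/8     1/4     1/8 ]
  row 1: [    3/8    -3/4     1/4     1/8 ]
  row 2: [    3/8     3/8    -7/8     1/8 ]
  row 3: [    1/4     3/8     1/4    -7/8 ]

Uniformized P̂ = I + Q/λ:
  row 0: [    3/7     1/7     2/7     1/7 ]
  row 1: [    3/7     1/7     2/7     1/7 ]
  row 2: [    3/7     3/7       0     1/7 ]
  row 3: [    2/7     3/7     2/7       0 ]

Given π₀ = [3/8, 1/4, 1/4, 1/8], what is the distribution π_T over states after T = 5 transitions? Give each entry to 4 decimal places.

t=0: π = [0.3750, 0.2500, 0.2500, 0.1250]
t=1: π = [0.4107, 0.2500, 0.2143, 0.1250]
t=2: π = [0.4107, 0.2398, 0.2245, 0.1250]
t=3: π = [0.4107, 0.2427, 0.2216, 0.1250]
t=4: π = [0.4107, 0.2419, 0.2224, 0.1250]
t=5: π = [0.4107, 0.2421, 0.2222, 0.1250]

π = [0.4107, 0.2421, 0.2222, 0.1250]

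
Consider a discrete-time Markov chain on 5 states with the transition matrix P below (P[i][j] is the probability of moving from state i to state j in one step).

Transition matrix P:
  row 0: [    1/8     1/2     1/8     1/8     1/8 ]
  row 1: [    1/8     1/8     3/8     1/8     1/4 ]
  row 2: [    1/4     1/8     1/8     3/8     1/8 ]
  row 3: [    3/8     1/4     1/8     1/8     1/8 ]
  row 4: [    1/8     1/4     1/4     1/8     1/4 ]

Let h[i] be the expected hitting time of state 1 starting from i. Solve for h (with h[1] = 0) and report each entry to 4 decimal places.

First-step conditioning: h[1] = 0; for i ≠ 1, h[i] = 1 + Σ_k P[i][k]·h[k].
  h[0] = 1 + 1/8·h[0] + 1/8·h[2] + 1/8·h[3] + 1/8·h[4]
  h[2] = 1 + 1/4·h[0] + 1/8·h[2] + 3/8·h[3] + 1/8·h[4]
  h[3] = 1 + 3/8·h[0] + 1/8·h[2] + 1/8·h[3] + 1/8·h[4]
  h[4] = 1 + 1/8·h[0] + 1/4·h[2] + 1/8·h[3] + 1/4·h[4]
Solving the 4×4 linear system over states ≠ 1 gives exactly h = [224/83, 0, 322/83, 280/83, 302/83] (h[1] = 0 is the target).

h = [2.6988, 0.0000, 3.8795, 3.3735, 3.6386]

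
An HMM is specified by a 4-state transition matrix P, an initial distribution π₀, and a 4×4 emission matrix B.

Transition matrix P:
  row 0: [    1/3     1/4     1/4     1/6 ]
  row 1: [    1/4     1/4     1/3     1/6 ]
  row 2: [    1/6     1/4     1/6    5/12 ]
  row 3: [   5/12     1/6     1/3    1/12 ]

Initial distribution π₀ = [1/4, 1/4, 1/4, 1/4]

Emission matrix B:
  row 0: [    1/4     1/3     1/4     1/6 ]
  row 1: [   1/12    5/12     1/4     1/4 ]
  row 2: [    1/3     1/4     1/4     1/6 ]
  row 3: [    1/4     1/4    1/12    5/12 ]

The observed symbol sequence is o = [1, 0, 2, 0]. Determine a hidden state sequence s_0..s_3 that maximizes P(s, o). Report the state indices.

t=0: δ = [8.333e-02, 1.042e-01, 6.250e-02, 6.250e-02]  (obs o_0=1)
t=1: δ = [6.944e-03, 2.170e-03, 1.157e-02, 6.510e-03]  ψ = [0, 1, 1, 2]  (obs o_1=0)
t=2: δ = [6.782e-04, 7.234e-04, 5.425e-04, 4.019e-04]  ψ = [3, 2, 3, 2]  (obs o_2=2)
t=3: δ = [5.651e-05, 1.507e-05, 8.038e-05, 5.651e-05]  ψ = [0, 1, 1, 2]  (obs o_3=0)
backtrack: best end state = 2; path = [1, 2, 1, 2]

path = [1, 2, 1, 2]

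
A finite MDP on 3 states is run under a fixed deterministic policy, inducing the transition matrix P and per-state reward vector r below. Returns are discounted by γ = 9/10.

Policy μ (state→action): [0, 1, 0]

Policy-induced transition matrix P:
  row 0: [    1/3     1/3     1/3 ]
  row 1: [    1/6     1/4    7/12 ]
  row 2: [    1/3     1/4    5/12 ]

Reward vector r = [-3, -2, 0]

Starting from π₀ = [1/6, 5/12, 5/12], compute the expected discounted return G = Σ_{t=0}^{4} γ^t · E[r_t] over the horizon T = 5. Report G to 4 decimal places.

G = -5.6198

t=0: π = [0.1667, 0.4167, 0.4167], E[r] = -1.3333, γ^t·E[r] = -1.333333, running G = -1.333333
t=1: π = [0.2639, 0.2639, 0.4722], E[r] = -1.3194, γ^t·E[r] = -1.187500, running G = -2.520833
t=2: π = [0.2894, 0.2720, 0.4387], E[r] = -1.4120, γ^t·E[r] = -1.143750, running G = -3.664583
t=3: π = [0.2880, 0.2741, 0.4379], E[r] = -1.4122, γ^t·E[r] = -1.029516, running G = -4.694099
t=4: π = [0.2876, 0.2740, 0.4384], E[r] = -1.4109, γ^t·E[r] = -0.925720, running G = -5.619819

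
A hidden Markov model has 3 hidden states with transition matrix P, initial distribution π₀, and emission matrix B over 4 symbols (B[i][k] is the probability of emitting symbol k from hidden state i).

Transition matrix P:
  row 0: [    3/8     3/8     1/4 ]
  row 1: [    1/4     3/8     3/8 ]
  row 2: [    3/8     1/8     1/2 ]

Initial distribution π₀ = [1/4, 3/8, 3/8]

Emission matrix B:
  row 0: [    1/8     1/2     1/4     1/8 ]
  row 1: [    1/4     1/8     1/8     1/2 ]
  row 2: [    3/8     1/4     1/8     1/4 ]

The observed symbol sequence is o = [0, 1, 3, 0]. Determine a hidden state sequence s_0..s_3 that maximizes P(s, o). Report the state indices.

path = [2, 0, 1, 2]

t=0: δ = [3.125e-02, 9.375e-02, 1.406e-01]  (obs o_0=0)
t=1: δ = [2.637e-02, 4.395e-03, 1.758e-02]  ψ = [2, 1, 2]  (obs o_1=1)
t=2: δ = [1.236e-03, 4.944e-03, 2.197e-03]  ψ = [0, 0, 2]  (obs o_2=3)
t=3: δ = [1.545e-04, 4.635e-04, 6.952e-04]  ψ = [1, 1, 1]  (obs o_3=0)
backtrack: best end state = 2; path = [2, 0, 1, 2]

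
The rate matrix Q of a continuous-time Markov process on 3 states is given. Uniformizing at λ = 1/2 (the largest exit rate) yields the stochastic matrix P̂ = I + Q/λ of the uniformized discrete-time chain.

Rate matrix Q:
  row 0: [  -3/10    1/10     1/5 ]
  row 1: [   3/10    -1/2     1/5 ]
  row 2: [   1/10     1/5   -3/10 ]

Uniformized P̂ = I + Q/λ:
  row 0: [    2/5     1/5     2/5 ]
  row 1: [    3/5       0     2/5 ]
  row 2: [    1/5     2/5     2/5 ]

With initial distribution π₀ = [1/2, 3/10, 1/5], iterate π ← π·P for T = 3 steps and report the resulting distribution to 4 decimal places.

π = [0.3688, 0.2312, 0.4000]

t=0: π = [0.5000, 0.3000, 0.2000]
t=1: π = [0.4200, 0.1800, 0.4000]
t=2: π = [0.3560, 0.2440, 0.4000]
t=3: π = [0.3688, 0.2312, 0.4000]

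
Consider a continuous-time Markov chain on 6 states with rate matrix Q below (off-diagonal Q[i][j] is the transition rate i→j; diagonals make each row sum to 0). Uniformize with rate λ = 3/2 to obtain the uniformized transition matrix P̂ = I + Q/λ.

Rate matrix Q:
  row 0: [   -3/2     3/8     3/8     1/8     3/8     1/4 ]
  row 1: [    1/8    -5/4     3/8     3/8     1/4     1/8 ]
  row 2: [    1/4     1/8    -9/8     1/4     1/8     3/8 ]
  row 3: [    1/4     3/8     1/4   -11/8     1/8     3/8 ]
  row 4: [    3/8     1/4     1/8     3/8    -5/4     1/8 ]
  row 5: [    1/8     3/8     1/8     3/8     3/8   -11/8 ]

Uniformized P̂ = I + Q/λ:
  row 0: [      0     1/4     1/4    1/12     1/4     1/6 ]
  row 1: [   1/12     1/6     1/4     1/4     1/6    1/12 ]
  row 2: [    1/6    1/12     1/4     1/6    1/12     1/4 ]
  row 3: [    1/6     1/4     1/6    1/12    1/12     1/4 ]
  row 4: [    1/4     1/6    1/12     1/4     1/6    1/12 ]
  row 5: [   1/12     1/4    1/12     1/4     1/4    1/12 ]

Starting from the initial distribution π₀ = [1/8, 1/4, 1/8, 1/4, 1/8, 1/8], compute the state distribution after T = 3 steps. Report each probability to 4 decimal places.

t=0: π = [0.1250, 0.2500, 0.1250, 0.2500, 0.1250, 0.1250]
t=1: π = [0.1250, 0.1979, 0.1875, 0.1771, 0.1563, 0.1563]
t=2: π = [0.1293, 0.1892, 0.1832, 0.1840, 0.1597, 0.1545]
t=3: π = [0.1298, 0.1904, 0.1823, 0.1825, 0.1597, 0.1553]

π = [0.1298, 0.1904, 0.1823, 0.1825, 0.1597, 0.1553]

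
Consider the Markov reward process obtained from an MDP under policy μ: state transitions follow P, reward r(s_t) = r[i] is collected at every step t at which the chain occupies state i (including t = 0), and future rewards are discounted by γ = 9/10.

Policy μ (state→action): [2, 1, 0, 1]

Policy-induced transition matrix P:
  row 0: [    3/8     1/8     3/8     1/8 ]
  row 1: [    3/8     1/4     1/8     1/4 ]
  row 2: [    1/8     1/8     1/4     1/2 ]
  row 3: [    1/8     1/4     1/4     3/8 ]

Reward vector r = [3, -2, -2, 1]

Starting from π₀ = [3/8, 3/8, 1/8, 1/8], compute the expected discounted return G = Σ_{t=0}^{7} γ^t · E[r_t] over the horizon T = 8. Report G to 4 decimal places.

G = 1.0443

t=0: π = [0.3750, 0.3750, 0.1250, 0.1250], E[r] = 0.2500, γ^t·E[r] = 0.250000, running G = 0.250000
t=1: π = [0.3125, 0.1875, 0.2500, 0.2500], E[r] = 0.3125, γ^t·E[r] = 0.281250, running G = 0.531250
t=2: π = [0.2500, 0.1797, 0.2656, 0.3047], E[r] = 0.1641, γ^t·E[r] = 0.132891, running G = 0.664141
t=3: π = [0.2324, 0.1855, 0.2588, 0.3232], E[r] = 0.1318, γ^t·E[r] = 0.096108, running G = 0.760249
t=4: π = [0.2295, 0.1886, 0.2559, 0.3260], E[r] = 0.1256, γ^t·E[r] = 0.082413, running G = 0.842662
t=5: π = [0.2295, 0.1893, 0.2551, 0.3260], E[r] = 0.1257, γ^t·E[r] = 0.074235, running G = 0.916897
t=6: π = [0.2297, 0.1894, 0.2550, 0.3258], E[r] = 0.1261, γ^t·E[r] = 0.067011, running G = 0.983908
t=7: π = [0.2298, 0.1894, 0.2550, 0.3258], E[r] = 0.1262, γ^t·E[r] = 0.060377, running G = 1.044285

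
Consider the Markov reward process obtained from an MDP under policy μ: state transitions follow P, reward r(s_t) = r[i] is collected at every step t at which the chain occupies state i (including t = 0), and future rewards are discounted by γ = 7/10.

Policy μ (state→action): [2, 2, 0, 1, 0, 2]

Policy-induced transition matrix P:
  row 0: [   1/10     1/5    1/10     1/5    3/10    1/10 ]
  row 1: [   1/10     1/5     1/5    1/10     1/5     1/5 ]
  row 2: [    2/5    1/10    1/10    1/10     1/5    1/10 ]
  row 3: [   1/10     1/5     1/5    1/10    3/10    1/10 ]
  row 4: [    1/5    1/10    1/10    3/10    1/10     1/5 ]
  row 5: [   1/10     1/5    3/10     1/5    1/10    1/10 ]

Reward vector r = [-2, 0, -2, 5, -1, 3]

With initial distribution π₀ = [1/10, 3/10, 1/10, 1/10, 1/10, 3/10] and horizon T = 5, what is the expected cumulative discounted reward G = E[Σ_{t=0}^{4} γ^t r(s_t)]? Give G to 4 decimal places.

t=0: π = [0.1000, 0.3000, 0.1000, 0.1000, 0.1000, 0.3000], E[r] = 0.9000, γ^t·E[r] = 0.900000, running G = 0.900000
t=1: π = [0.1400, 0.1800, 0.2000, 0.1600, 0.1800, 0.1400], E[r] = 0.3600, γ^t·E[r] = 0.252000, running G = 1.152000
t=2: π = [0.1780, 0.1620, 0.1620, 0.1640, 0.1980, 0.1360], E[r] = 0.3500, γ^t·E[r] = 0.171500, running G = 1.323500
t=3: π = [0.1684, 0.1640, 0.1598, 0.1710, 0.2008, 0.1360], E[r] = 0.4058, γ^t·E[r] = 0.139189, running G = 1.462689
t=4: π = [0.1680, 0.1639, 0.1607, 0.1706, 0.2003, 0.1365], E[r] = 0.4047, γ^t·E[r] = 0.097178, running G = 1.559867

G = 1.5599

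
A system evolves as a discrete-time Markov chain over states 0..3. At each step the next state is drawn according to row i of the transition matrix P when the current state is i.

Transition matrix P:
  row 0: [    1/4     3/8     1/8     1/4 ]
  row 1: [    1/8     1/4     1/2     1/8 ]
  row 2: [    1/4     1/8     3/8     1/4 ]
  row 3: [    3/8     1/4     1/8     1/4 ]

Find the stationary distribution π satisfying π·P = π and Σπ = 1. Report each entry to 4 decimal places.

π = [0.2468, 0.2447, 0.2890, 0.2194]

Balance equations π_j = Σ_i π_i·P[i][j]:
  π_0 = 1/4·π_0 + 1/8·π_1 + 1/4·π_2 + 3/8·π_3
  π_1 = 3/8·π_0 + 1/4·π_1 + 1/8·π_2 + 1/4·π_3
  π_2 = 1/8·π_0 + 1/2·π_1 + 3/8·π_2 + 1/8·π_3
  normalize: π_0 + π_1 + π_2 + π_3 = 1
Solving the linear system gives exactly π = [39/158, 58/237, 137/474, 52/237].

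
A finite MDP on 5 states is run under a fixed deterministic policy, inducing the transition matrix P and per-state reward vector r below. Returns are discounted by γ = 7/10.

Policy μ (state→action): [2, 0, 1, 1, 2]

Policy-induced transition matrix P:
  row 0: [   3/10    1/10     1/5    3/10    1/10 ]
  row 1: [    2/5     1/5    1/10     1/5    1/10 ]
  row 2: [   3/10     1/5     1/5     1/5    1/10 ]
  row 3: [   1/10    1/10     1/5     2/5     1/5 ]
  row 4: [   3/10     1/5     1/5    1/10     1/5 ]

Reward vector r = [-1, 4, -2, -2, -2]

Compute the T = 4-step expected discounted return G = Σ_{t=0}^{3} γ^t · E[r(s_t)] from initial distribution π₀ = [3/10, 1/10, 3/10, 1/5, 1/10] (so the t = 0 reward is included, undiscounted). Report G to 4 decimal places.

t=0: π = [0.3000, 0.1000, 0.3000, 0.2000, 0.1000], E[r] = -1.1000, γ^t·E[r] = -1.100000, running G = -1.100000
t=1: π = [0.2700, 0.1500, 0.1900, 0.2600, 0.1300], E[r] = -0.8300, γ^t·E[r] = -0.581000, running G = -1.681000
t=2: π = [0.2630, 0.1470, 0.1850, 0.2660, 0.1390], E[r] = -0.8550, γ^t·E[r] = -0.418950, running G = -2.099950
t=3: π = [0.2615, 0.1471, 0.1853, 0.2656, 0.1405], E[r] = -0.8559, γ^t·E[r] = -0.293574, running G = -2.393524

G = -2.3935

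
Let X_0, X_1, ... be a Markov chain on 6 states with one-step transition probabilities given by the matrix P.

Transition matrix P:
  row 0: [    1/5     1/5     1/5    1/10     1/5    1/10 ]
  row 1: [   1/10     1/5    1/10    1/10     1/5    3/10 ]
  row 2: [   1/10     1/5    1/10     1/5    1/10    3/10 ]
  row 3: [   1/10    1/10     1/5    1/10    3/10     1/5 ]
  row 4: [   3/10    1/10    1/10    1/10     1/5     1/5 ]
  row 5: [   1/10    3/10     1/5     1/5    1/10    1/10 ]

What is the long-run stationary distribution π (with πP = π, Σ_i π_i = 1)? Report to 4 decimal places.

π = [0.1508, 0.1885, 0.1484, 0.1347, 0.1788, 0.1987]

Balance equations π_j = Σ_i π_i·P[i][j]:
  π_0 = 1/5·π_0 + 1/10·π_1 + 1/10·π_2 + 1/10·π_3 + 3/10·π_4 + 1/10·π_5
  π_1 = 1/5·π_0 + 1/5·π_1 + 1/5·π_2 + 1/10·π_3 + 1/10·π_4 + 3/10·π_5
  π_2 = 1/5·π_0 + 1/10·π_1 + 1/10·π_2 + 1/5·π_3 + 1/10·π_4 + 1/5·π_5
  π_3 = 1/10·π_0 + 1/10·π_1 + 1/5·π_2 + 1/10·π_3 + 1/10·π_4 + 1/5·π_5
  π_4 = 1/5·π_0 + 1/5·π_1 + 1/10·π_2 + 3/10·π_3 + 1/5·π_4 + 1/10·π_5
  normalize: π_0 + π_1 + π_2 + π_3 + π_4 + π_5 = 1
Solving the linear system gives exactly π = [16115/106839, 746/3957, 1762/11871, 14393/106839, 2122/11871, 21233/106839].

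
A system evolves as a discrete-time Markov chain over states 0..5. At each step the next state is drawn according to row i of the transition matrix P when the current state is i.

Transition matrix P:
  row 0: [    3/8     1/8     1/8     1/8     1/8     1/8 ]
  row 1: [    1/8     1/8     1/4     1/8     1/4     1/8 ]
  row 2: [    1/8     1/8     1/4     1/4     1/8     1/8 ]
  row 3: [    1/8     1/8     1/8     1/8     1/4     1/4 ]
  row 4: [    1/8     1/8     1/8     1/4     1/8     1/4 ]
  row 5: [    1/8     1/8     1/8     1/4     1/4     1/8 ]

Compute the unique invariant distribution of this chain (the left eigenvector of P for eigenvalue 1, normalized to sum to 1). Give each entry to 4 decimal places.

Balance equations π_j = Σ_i π_i·P[i][j]:
  π_0 = 3/8·π_0 + 1/8·π_1 + 1/8·π_2 + 1/8·π_3 + 1/8·π_4 + 1/8·π_5
  π_1 = 1/8·π_0 + 1/8·π_1 + 1/8·π_2 + 1/8·π_3 + 1/8·π_4 + 1/8·π_5
  π_2 = 1/8·π_0 + 1/4·π_1 + 1/4·π_2 + 1/8·π_3 + 1/8·π_4 + 1/8·π_5
  π_3 = 1/8·π_0 + 1/8·π_1 + 1/4·π_2 + 1/8·π_3 + 1/4·π_4 + 1/4·π_5
  π_4 = 1/8·π_0 + 1/4·π_1 + 1/8·π_2 + 1/4·π_3 + 1/8·π_4 + 1/4·π_5
  normalize: π_0 + π_1 + π_2 + π_3 + π_4 + π_5 = 1
Solving the linear system gives exactly π = [1/6, 1/8, 9/56, 41/216, 281/1512, 65/378].

π = [0.1667, 0.1250, 0.1607, 0.1898, 0.1858, 0.1720]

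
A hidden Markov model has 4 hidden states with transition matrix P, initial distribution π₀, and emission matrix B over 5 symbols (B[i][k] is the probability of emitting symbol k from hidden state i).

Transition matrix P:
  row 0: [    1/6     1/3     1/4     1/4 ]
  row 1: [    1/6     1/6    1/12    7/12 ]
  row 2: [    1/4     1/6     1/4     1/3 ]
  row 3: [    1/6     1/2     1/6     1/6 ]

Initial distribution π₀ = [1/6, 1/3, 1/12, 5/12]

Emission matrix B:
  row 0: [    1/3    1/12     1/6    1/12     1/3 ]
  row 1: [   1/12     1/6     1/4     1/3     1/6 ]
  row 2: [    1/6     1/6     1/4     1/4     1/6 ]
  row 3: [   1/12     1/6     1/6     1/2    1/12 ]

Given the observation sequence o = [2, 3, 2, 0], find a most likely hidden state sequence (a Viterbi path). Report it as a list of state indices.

t=0: δ = [2.778e-02, 8.333e-02, 2.083e-02, 6.944e-02]  (obs o_0=2)
t=1: δ = [1.157e-03, 1.157e-02, 2.894e-03, 2.431e-02]  ψ = [1, 3, 3, 1]  (obs o_1=3)
t=2: δ = [6.752e-04, 3.038e-03, 1.013e-03, 1.125e-03]  ψ = [3, 3, 3, 1]  (obs o_2=2)
t=3: δ = [1.688e-04, 4.689e-05, 4.220e-05, 1.477e-04]  ψ = [1, 3, 1, 1]  (obs o_3=0)
backtrack: best end state = 0; path = [1, 3, 1, 0]

path = [1, 3, 1, 0]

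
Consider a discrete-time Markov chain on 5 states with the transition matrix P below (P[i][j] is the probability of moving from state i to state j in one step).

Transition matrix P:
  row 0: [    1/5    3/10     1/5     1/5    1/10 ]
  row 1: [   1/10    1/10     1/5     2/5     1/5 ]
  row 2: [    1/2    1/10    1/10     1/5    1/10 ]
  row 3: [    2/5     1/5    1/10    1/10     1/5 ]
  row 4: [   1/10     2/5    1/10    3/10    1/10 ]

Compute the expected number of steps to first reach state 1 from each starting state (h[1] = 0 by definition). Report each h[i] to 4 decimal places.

First-step conditioning: h[1] = 0; for i ≠ 1, h[i] = 1 + Σ_k P[i][k]·h[k].
  h[0] = 1 + 1/5·h[0] + 1/5·h[2] + 1/5·h[3] + 1/10·h[4]
  h[2] = 1 + 1/2·h[0] + 1/10·h[2] + 1/5·h[3] + 1/10·h[4]
  h[3] = 1 + 2/5·h[0] + 1/10·h[2] + 1/10·h[3] + 1/5·h[4]
  h[4] = 1 + 1/10·h[0] + 1/10·h[2] + 3/10·h[3] + 1/10·h[4]
Solving the 4×4 linear system over states ≠ 1 gives exactly h = [11990/3141, 0, 14170/3141, 12760/3141, 3550/1047] (h[1] = 0 is the target).

h = [3.8173, 0.0000, 4.5113, 4.0624, 3.3906]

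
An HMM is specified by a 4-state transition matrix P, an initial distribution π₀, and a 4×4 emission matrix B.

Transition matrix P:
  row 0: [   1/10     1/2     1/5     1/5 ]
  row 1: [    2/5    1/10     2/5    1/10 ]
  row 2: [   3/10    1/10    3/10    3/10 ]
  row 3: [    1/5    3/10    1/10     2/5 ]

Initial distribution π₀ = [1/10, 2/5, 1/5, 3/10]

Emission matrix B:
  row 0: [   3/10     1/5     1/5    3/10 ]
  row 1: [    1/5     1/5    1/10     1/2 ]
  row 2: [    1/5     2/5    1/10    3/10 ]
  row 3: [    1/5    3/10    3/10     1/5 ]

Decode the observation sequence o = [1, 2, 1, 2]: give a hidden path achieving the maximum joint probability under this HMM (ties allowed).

path = [3, 3, 3, 3]

t=0: δ = [2.000e-02, 8.000e-02, 8.000e-02, 9.000e-02]  (obs o_0=1)
t=1: δ = [6.400e-03, 2.700e-03, 3.200e-03, 1.080e-02]  ψ = [1, 3, 1, 3]  (obs o_1=2)
t=2: δ = [4.320e-04, 6.480e-04, 5.120e-04, 1.296e-03]  ψ = [3, 3, 0, 3]  (obs o_2=1)
t=3: δ = [5.184e-05, 3.888e-05, 2.592e-05, 1.555e-04]  ψ = [1, 3, 1, 3]  (obs o_3=2)
backtrack: best end state = 3; path = [3, 3, 3, 3]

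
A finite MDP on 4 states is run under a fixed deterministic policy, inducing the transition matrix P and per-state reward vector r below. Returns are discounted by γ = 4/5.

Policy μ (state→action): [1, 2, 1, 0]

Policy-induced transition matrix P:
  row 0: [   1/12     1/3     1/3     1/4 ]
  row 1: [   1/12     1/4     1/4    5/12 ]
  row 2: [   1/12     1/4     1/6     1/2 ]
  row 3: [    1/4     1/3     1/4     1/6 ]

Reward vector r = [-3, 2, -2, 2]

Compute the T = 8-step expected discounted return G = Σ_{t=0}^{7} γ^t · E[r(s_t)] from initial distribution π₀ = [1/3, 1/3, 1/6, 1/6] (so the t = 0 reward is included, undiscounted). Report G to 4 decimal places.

G = 0.7915

t=0: π = [0.3333, 0.3333, 0.1667, 0.1667], E[r] = -0.3333, γ^t·E[r] = -0.333333, running G = -0.333333
t=1: π = [0.1111, 0.2917, 0.2639, 0.3333], E[r] = 0.3889, γ^t·E[r] = 0.311111, running G = -0.022222
t=2: π = [0.1389, 0.2870, 0.2373, 0.3368], E[r] = 0.3565, γ^t·E[r] = 0.228148, running G = 0.205926
t=3: π = [0.1395, 0.2896, 0.2418, 0.3291], E[r] = 0.3355, γ^t·E[r] = 0.171753, running G = 0.377679
t=4: π = [0.1382, 0.2890, 0.2415, 0.3313], E[r] = 0.3432, γ^t·E[r] = 0.140576, running G = 0.518255
t=5: π = [0.1385, 0.2891, 0.2414, 0.3309], E[r] = 0.3417, γ^t·E[r] = 0.111962, running G = 0.630217
t=6: π = [0.1385, 0.2891, 0.2414, 0.3310], E[r] = 0.3418, γ^t·E[r] = 0.089610, running G = 0.719827
t=7: π = [0.1385, 0.2891, 0.2414, 0.3310], E[r] = 0.3418, γ^t·E[r] = 0.071691, running G = 0.791518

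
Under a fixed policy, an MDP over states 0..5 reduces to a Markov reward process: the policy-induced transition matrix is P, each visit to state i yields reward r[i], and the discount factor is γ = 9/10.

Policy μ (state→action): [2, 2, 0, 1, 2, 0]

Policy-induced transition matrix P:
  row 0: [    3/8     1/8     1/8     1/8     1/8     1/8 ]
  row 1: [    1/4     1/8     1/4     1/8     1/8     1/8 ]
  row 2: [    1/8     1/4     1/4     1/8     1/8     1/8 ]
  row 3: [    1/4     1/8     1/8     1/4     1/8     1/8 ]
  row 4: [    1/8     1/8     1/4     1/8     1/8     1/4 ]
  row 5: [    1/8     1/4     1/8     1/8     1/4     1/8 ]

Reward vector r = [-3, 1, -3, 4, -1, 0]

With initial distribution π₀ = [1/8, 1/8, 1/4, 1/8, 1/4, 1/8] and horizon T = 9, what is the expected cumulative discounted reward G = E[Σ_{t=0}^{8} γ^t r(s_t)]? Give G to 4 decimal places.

G = -3.8797

t=0: π = [0.1250, 0.1250, 0.2500, 0.1250, 0.2500, 0.1250], E[r] = -0.7500, γ^t·E[r] = -0.750000, running G = -0.750000
t=1: π = [0.1875, 0.1719, 0.2031, 0.1406, 0.1406, 0.1563], E[r] = -0.5781, γ^t·E[r] = -0.520313, running G = -1.270313
t=2: π = [0.2109, 0.1699, 0.1895, 0.1426, 0.1445, 0.1426], E[r] = -0.6055, γ^t·E[r] = -0.490430, running G = -1.760742
t=3: π = [0.2168, 0.1665, 0.1880, 0.1428, 0.1428, 0.1431], E[r] = -0.6194, γ^t·E[r] = -0.451531, running G = -2.212274
t=4: π = [0.2179, 0.1664, 0.1872, 0.1429, 0.1429, 0.1429], E[r] = -0.6202, γ^t·E[r] = -0.406899, running G = -2.619173
t=5: π = [0.2181, 0.1663, 0.1871, 0.1429, 0.1429, 0.1429], E[r] = -0.6207, γ^t·E[r] = -0.366518, running G = -2.985690
t=6: π = [0.2182, 0.1662, 0.1870, 0.1429, 0.1429, 0.1429], E[r] = -0.6208, γ^t·E[r] = -0.329896, running G = -3.315586
t=7: π = [0.2182, 0.1662, 0.1870, 0.1429, 0.1429, 0.1429], E[r] = -0.6208, γ^t·E[r] = -0.296915, running G = -3.612501
t=8: π = [0.2182, 0.1662, 0.1870, 0.1429, 0.1429, 0.1429], E[r] = -0.6208, γ^t·E[r] = -0.267225, running G = -3.879726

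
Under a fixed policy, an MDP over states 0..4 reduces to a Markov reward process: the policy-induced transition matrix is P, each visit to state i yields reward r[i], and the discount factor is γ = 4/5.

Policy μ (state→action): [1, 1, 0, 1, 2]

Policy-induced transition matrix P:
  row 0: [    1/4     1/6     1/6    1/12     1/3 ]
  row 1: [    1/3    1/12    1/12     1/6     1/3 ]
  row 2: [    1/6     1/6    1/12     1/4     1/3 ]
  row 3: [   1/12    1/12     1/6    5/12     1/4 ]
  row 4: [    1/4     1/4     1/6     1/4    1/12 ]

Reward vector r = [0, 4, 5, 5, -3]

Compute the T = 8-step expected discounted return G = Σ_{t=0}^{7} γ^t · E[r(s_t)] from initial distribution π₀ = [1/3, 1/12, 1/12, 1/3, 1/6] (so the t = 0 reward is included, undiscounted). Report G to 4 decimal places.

G = 7.5778

t=0: π = [0.3333, 0.0833, 0.0833, 0.3333, 0.1667], E[r] = 1.9167, γ^t·E[r] = 1.916667, running G = 1.916667
t=1: π = [0.1944, 0.1458, 0.1528, 0.2431, 0.2639], E[r] = 1.7708, γ^t·E[r] = 1.416667, running G = 3.333333
t=2: π = [0.2089, 0.1563, 0.1418, 0.2459, 0.2471], E[r] = 1.8223, γ^t·E[r] = 1.166296, running G = 4.499630
t=3: π = [0.2102, 0.1537, 0.1418, 0.2432, 0.2511], E[r] = 1.7867, γ^t·E[r] = 0.914790, running G = 5.414420
t=4: π = [0.2105, 0.1545, 0.1420, 0.2427, 0.2503], E[r] = 1.7907, γ^t·E[r] = 0.733473, running G = 6.147893
t=5: π = [0.2106, 0.1544, 0.1420, 0.2425, 0.2505], E[r] = 1.7883, γ^t·E[r] = 0.586002, running G = 6.733895
t=6: π = [0.2106, 0.1545, 0.1420, 0.2424, 0.2505], E[r] = 1.7885, γ^t·E[r] = 0.468838, running G = 7.202733
t=7: π = [0.2106, 0.1545, 0.1420, 0.2424, 0.2505], E[r] = 1.7883, γ^t·E[r] = 0.375037, running G = 7.577770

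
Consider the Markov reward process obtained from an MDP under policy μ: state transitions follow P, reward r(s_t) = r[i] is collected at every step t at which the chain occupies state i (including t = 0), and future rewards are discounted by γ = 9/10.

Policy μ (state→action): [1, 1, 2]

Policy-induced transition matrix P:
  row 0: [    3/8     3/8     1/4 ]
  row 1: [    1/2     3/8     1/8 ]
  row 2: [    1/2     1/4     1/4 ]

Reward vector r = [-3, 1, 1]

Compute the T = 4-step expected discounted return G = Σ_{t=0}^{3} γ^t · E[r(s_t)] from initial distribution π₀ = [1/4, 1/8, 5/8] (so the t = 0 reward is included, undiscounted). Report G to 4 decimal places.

G = -1.9758

t=0: π = [0.2500, 0.1250, 0.6250], E[r] = 0.0000, γ^t·E[r] = 0.000000, running G = 0.000000
t=1: π = [0.4688, 0.2969, 0.2344], E[r] = -0.8750, γ^t·E[r] = -0.787500, running G = -0.787500
t=2: π = [0.4414, 0.3457, 0.2129], E[r] = -0.7656, γ^t·E[r] = -0.620156, running G = -1.407656
t=3: π = [0.4448, 0.3484, 0.2068], E[r] = -0.7793, γ^t·E[r] = -0.568107, running G = -1.975764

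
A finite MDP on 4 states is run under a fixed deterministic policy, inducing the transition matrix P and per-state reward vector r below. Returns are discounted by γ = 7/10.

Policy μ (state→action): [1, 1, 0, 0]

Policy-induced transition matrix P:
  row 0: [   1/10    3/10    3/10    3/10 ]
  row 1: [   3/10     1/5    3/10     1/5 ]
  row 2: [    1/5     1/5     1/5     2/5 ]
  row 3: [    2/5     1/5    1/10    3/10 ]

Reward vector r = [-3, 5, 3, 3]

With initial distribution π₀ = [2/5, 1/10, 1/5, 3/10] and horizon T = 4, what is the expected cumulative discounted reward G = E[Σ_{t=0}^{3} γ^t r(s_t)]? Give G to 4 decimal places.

G = 3.8435

t=0: π = [0.4000, 0.1000, 0.2000, 0.3000], E[r] = 0.8000, γ^t·E[r] = 0.800000, running G = 0.800000
t=1: π = [0.2300, 0.2400, 0.2200, 0.3100], E[r] = 2.1000, γ^t·E[r] = 1.470000, running G = 2.270000
t=2: π = [0.2630, 0.2230, 0.2160, 0.2980], E[r] = 1.8680, γ^t·E[r] = 0.915320, running G = 3.185320
t=3: π = [0.2556, 0.2263, 0.2188, 0.2993], E[r] = 1.9190, γ^t·E[r] = 0.658217, running G = 3.843537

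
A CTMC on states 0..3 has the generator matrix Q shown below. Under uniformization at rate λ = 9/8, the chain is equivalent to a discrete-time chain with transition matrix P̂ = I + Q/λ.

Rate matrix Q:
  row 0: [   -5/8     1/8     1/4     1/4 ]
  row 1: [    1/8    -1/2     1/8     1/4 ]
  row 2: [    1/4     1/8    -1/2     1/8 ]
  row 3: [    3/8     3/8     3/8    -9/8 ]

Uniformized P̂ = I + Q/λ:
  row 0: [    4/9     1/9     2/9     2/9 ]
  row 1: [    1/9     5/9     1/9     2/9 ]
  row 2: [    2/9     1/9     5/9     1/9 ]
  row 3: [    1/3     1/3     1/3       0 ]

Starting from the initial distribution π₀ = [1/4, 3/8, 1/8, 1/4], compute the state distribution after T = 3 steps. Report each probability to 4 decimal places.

π = [0.2654, 0.2771, 0.3026, 0.1548]

t=0: π = [0.2500, 0.3750, 0.1250, 0.2500]
t=1: π = [0.2639, 0.3333, 0.2500, 0.1528]
t=2: π = [0.2608, 0.2932, 0.2855, 0.1605]
t=3: π = [0.2654, 0.2771, 0.3026, 0.1548]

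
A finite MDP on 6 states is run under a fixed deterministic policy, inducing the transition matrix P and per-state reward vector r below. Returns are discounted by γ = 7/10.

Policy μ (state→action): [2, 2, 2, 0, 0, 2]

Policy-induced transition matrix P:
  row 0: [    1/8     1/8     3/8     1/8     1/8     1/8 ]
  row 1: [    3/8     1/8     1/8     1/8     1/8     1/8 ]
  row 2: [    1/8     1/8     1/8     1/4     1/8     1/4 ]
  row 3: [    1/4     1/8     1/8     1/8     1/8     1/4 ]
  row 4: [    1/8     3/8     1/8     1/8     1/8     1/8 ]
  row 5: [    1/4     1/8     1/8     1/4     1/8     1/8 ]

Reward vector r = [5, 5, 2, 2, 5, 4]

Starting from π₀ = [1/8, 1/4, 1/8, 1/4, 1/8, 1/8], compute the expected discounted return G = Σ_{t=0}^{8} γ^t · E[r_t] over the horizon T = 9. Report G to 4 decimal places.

G = 12.1605

t=0: π = [0.1250, 0.2500, 0.1250, 0.2500, 0.1250, 0.1250], E[r] = 3.7500, γ^t·E[r] = 3.750000, running G = 3.750000
t=1: π = [0.2344, 0.1563, 0.1563, 0.1563, 0.1250, 0.1719], E[r] = 3.8906, γ^t·E[r] = 2.723438, running G = 6.473438
t=2: π = [0.2051, 0.1563, 0.1836, 0.1660, 0.1250, 0.1641], E[r] = 3.7871, γ^t·E[r] = 1.855684, running G = 8.329121
t=3: π = [0.2053, 0.1563, 0.1763, 0.1685, 0.1250, 0.1687], E[r] = 3.7971, γ^t·E[r] = 1.302412, running G = 9.631533
t=4: π = [0.2062, 0.1563, 0.1763, 0.1681, 0.1250, 0.1681], E[r] = 3.7986, γ^t·E[r] = 0.912033, running G = 10.543566
t=5: π = [0.2061, 0.1563, 0.1766, 0.1681, 0.1250, 0.1681], E[r] = 3.7981, γ^t·E[r] = 0.638352, running G = 11.181917
t=6: π = [0.2061, 0.1563, 0.1765, 0.1681, 0.1250, 0.1681], E[r] = 3.7981, γ^t·E[r] = 0.446846, running G = 11.628764
t=7: π = [0.2061, 0.1563, 0.1765, 0.1681, 0.1250, 0.1681], E[r] = 3.7981, γ^t·E[r] = 0.312793, running G = 11.941557
t=8: π = [0.2061, 0.1563, 0.1765, 0.1681, 0.1250, 0.1681], E[r] = 3.7981, γ^t·E[r] = 0.218955, running G = 12.160512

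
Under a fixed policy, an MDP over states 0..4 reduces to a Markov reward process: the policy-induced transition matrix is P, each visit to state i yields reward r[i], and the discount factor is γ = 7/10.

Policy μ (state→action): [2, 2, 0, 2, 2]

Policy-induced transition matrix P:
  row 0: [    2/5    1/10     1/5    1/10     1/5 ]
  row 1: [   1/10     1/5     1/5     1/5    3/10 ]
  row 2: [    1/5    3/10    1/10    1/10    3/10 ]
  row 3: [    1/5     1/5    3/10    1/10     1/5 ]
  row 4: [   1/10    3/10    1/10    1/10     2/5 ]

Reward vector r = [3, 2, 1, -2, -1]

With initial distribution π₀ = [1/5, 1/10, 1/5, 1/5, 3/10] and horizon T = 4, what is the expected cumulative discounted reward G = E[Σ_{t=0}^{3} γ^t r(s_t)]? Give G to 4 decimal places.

G = 1.3331

t=0: π = [0.2000, 0.1000, 0.2000, 0.2000, 0.3000], E[r] = 0.3000, γ^t·E[r] = 0.300000, running G = 0.300000
t=1: π = [0.2000, 0.2300, 0.1700, 0.1100, 0.2900], E[r] = 0.7200, γ^t·E[r] = 0.504000, running G = 0.804000
t=2: π = [0.1880, 0.2260, 0.1650, 0.1230, 0.2980], E[r] = 0.6370, γ^t·E[r] = 0.312130, running G = 1.116130
t=3: π = [0.1852, 0.2275, 0.1660, 0.1226, 0.2987], E[r] = 0.6327, γ^t·E[r] = 0.217016, running G = 1.333146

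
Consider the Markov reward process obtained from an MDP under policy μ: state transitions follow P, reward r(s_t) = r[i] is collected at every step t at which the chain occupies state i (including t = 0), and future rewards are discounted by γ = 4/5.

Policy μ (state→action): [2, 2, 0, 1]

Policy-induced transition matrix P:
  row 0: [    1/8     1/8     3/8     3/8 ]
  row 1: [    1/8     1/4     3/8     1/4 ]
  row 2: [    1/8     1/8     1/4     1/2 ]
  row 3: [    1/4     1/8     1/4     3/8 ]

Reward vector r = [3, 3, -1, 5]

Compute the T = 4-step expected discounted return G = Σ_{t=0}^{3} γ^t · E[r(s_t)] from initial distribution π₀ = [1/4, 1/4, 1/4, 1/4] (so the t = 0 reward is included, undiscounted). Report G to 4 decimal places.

G = 7.5305

t=0: π = [0.2500, 0.2500, 0.2500, 0.2500], E[r] = 2.5000, γ^t·E[r] = 2.500000, running G = 2.500000
t=1: π = [0.1563, 0.1563, 0.3125, 0.3750], E[r] = 2.5000, γ^t·E[r] = 2.000000, running G = 4.500000
t=2: π = [0.1719, 0.1445, 0.2891, 0.3945], E[r] = 2.6328, γ^t·E[r] = 1.685000, running G = 6.185000
t=3: π = [0.1743, 0.1431, 0.2896, 0.3931], E[r] = 2.6279, γ^t·E[r] = 1.345500, running G = 7.530500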